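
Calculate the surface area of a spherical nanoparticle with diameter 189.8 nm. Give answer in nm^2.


Radius r = 189.8/2 = 94.9 nm
Surface area SA = 4 * pi * r^2
SA = 4 * pi * (94.9)^2
SA = 113172.86 nm^2

113172.86


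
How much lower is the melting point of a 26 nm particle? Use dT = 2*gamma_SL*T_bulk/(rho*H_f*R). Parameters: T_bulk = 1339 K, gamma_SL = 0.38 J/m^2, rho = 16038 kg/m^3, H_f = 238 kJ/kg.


Radius R = 26/2 = 13 nm = 1.3e-08 m
Convert H_f = 238 kJ/kg = 238000 J/kg
dT = 2 * gamma_SL * T_bulk / (rho * H_f * R)
dT = 2 * 0.38 * 1339 / (16038 * 238000 * 1.3e-08)
dT = 20.5 K

20.5


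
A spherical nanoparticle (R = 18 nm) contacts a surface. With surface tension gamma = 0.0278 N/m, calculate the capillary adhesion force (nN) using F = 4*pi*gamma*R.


Convert radius: R = 18 nm = 1.8e-08 m
F = 4 * pi * gamma * R
F = 4 * pi * 0.0278 * 1.8e-08
F = 6.28821e-09 N = 6.2882 nN

6.2882


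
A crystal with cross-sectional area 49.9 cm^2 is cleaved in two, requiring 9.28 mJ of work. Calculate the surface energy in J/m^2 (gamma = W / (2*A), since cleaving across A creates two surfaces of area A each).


Convert: A = 49.9 cm^2 = 0.00499 m^2, W = 9.28 mJ = 0.00928 J
Cleaving exposes two faces of area A, so total new surface = 2*A and gamma = W / (2*A)
gamma = 0.00928 / (2 * 0.00499)
gamma = 0.93 J/m^2

0.93


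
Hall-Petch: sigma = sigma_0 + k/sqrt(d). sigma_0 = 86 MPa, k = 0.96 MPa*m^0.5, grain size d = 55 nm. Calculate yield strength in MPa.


d = 55 nm = 5.5e-08 m
sqrt(d) = 0.0002345208
Hall-Petch contribution = k / sqrt(d) = 0.96 / 0.0002345208 = 4093.5 MPa
sigma = sigma_0 + k/sqrt(d) = 86 + 4093.5 = 4179.5 MPa

4179.5


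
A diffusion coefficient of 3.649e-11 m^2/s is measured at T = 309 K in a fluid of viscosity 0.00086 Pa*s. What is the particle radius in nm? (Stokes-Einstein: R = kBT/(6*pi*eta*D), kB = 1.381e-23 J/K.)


Stokes-Einstein: R = kB*T / (6*pi*eta*D)
R = 1.381e-23 * 309 / (6 * pi * 0.00086 * 3.649e-11)
R = 7.21404e-09 m = 7.21 nm

7.21


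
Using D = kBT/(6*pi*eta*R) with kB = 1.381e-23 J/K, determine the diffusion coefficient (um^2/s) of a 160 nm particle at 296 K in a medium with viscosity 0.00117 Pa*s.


Radius R = 160/2 = 80 nm = 8e-08 m
D = kB*T / (6*pi*eta*R)
D = 1.381e-23 * 296 / (6 * pi * 0.00117 * 8e-08)
D = 2.31691e-12 m^2/s = 2.317 um^2/s

2.317


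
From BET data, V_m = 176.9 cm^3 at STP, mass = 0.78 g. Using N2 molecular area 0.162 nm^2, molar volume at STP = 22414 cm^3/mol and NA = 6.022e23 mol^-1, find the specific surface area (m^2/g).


Number of moles in monolayer = V_m / 22414 = 176.9 / 22414 = 0.00789239
Number of molecules = moles * NA = 0.00789239 * 6.022e23
SA = molecules * sigma / mass
SA = (176.9 / 22414) * 6.022e23 * 0.162e-18 / 0.78
SA = 987.1 m^2/g

987.1


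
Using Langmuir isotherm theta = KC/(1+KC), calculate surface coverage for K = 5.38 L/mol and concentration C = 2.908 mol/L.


Langmuir isotherm: theta = K*C / (1 + K*C)
K*C = 5.38 * 2.908 = 15.64504
theta = 15.64504 / (1 + 15.64504) = 15.64504 / 16.64504
theta = 0.9399

0.9399


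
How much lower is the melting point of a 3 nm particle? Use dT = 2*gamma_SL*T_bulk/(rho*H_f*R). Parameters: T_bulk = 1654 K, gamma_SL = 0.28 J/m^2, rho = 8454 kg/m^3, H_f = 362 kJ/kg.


Radius R = 3/2 = 1.5 nm = 1.5e-09 m
Convert H_f = 362 kJ/kg = 362000 J/kg
dT = 2 * gamma_SL * T_bulk / (rho * H_f * R)
dT = 2 * 0.28 * 1654 / (8454 * 362000 * 1.5e-09)
dT = 201.8 K

201.8


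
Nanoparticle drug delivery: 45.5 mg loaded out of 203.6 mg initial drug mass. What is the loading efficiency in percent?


Drug loading efficiency = (drug loaded / drug initial) * 100
DLE = 45.5 / 203.6 * 100
DLE = 0.2235 * 100
DLE = 22.35%

22.35


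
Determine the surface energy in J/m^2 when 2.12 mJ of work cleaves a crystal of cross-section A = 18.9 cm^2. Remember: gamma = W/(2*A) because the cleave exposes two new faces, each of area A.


Convert: A = 18.9 cm^2 = 0.00189 m^2, W = 2.12 mJ = 0.00212 J
Cleaving exposes two faces of area A, so total new surface = 2*A and gamma = W / (2*A)
gamma = 0.00212 / (2 * 0.00189)
gamma = 0.561 J/m^2

0.561


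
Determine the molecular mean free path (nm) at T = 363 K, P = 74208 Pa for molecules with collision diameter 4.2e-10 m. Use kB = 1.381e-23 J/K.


Mean free path: lambda = kB*T / (sqrt(2) * pi * d^2 * P)
lambda = 1.381e-23 * 363 / (sqrt(2) * pi * (4.2e-10)^2 * 74208)
lambda = 8.61958e-08 m
lambda = 86.2 nm

86.2


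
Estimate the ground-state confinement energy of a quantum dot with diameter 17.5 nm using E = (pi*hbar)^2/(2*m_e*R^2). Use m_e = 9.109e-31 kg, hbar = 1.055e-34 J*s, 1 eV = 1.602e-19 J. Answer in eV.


Radius R = 17.5/2 = 8.75 nm = 8.75e-09 m
E = (pi * 1.055e-34)^2 / (2 * 9.109e-31 * (8.75e-09)^2)
E(J) = 7.87568e-22
E = E(J) / 1.602e-19 = 0.0049 eV

0.0049


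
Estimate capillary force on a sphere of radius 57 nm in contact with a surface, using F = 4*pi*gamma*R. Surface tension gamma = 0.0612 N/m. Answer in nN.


Convert radius: R = 57 nm = 5.7e-08 m
F = 4 * pi * gamma * R
F = 4 * pi * 0.0612 * 5.7e-08
F = 4.38365e-08 N = 43.8365 nN

43.8365


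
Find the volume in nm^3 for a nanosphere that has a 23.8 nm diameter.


Radius r = 23.8/2 = 11.9 nm
Volume V = (4/3) * pi * r^3
V = (4/3) * pi * (11.9)^3
V = 7058.78 nm^3

7058.78


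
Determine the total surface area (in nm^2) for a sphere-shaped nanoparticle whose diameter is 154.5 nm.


Radius r = 154.5/2 = 77.25 nm
Surface area SA = 4 * pi * r^2
SA = 4 * pi * (77.25)^2
SA = 74990.6 nm^2

74990.6


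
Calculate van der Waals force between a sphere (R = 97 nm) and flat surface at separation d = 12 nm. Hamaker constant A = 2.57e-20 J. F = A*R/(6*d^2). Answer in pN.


Convert to SI: R = 97 nm = 9.7e-08 m, d = 12 nm = 1.2e-08 m
F = A * R / (6 * d^2)
F = 2.57e-20 * 9.7e-08 / (6 * (1.2e-08)^2)
F = 2.8853e-12 N = 2.885 pN

2.885


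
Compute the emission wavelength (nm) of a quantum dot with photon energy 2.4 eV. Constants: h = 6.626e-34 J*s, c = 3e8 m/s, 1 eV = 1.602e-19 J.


Convert energy: E = 2.4 eV = 2.4 * 1.602e-19 = 3.8448e-19 J
lambda = h*c / E = 6.626e-34 * 3e8 / 3.8448e-19
lambda = 5.1701e-07 m = 517.0 nm

517.0


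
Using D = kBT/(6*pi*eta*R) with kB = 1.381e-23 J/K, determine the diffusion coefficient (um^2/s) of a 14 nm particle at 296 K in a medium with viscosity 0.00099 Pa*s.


Radius R = 14/2 = 7 nm = 7e-09 m
D = kB*T / (6*pi*eta*R)
D = 1.381e-23 * 296 / (6 * pi * 0.00099 * 7e-09)
D = 3.12933e-11 m^2/s = 31.293 um^2/s

31.293


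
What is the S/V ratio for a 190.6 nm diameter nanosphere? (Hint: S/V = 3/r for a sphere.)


Radius r = 190.6/2 = 95.3 nm
S/V = 3 / r = 3 / 95.3
S/V = 0.0315 nm^-1

0.0315


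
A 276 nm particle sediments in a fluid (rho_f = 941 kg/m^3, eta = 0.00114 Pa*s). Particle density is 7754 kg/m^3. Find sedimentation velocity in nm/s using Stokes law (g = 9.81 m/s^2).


Radius R = 276/2 nm = 1.38e-07 m
Density difference = 7754 - 941 = 6813 kg/m^3
v = 2 * R^2 * (rho_p - rho_f) * g / (9 * eta)
v = 2 * (1.38e-07)^2 * 6813 * 9.81 / (9 * 0.00114)
v = 2.48112e-07 m/s = 248.1122 nm/s

248.1122


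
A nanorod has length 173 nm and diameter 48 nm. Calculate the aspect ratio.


Aspect ratio AR = length / diameter
AR = 173 / 48
AR = 3.6

3.6


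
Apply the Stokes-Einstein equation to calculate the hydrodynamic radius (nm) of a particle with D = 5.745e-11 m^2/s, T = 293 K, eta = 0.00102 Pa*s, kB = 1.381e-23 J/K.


Stokes-Einstein: R = kB*T / (6*pi*eta*D)
R = 1.381e-23 * 293 / (6 * pi * 0.00102 * 5.745e-11)
R = 3.66328e-09 m = 3.66 nm

3.66


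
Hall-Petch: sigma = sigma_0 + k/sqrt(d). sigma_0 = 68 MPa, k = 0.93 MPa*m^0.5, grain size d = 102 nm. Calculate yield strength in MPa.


d = 102 nm = 1.02e-07 m
sqrt(d) = 0.0003193744
Hall-Petch contribution = k / sqrt(d) = 0.93 / 0.0003193744 = 2911.9 MPa
sigma = sigma_0 + k/sqrt(d) = 68 + 2911.9 = 2979.9 MPa

2979.9


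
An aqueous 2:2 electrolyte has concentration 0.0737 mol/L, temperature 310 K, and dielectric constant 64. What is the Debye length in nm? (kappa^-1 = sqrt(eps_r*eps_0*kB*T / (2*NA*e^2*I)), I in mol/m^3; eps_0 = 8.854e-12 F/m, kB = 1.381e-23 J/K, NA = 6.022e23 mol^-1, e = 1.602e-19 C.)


Ionic strength I = 0.0737 * 2^2 * 1000 = 294.8 mol/m^3
kappa^-1 = sqrt(64 * 8.854e-12 * 1.381e-23 * 310 / (2 * 6.022e23 * (1.602e-19)^2 * 294.8))
kappa^-1 = 0.516 nm

0.516


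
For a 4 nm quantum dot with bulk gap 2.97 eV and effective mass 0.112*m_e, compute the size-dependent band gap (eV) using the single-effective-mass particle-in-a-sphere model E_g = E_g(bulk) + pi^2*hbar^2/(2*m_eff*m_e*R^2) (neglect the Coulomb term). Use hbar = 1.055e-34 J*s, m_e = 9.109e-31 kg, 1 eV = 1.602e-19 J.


Radius R = 4/2 nm = 2e-09 m
Confinement energy dE = pi^2 * hbar^2 / (2 * m_eff * m_e * R^2)
dE = pi^2 * (1.055e-34)^2 / (2 * 0.112 * 9.109e-31 * (2e-09)^2) J, divided by 1.602e-19 J/eV
dE = 0.8402 eV
Total band gap = E_g(bulk) + dE = 2.97 + 0.8402 = 3.8102 eV

3.8102


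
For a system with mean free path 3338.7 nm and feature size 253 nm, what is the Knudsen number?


Knudsen number Kn = lambda / L
Kn = 3338.7 / 253
Kn = 13.1964

13.1964


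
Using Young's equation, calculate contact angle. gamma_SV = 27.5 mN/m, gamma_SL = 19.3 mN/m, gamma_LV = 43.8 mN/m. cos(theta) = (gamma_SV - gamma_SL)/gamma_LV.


cos(theta) = (gamma_SV - gamma_SL) / gamma_LV
cos(theta) = (27.5 - 19.3) / 43.8
cos(theta) = 0.187215
theta = arccos(0.187215) = 79.21 degrees

79.21


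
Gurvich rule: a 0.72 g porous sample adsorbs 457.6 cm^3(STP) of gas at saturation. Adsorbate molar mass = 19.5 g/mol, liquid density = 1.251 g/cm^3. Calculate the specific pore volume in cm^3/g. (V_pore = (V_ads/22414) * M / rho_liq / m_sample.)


Moles adsorbed n = V_ads / 22414 = 457.6 / 22414 = 2.041581e-02 mol
Liquid volume V_liq = n * M / rho_liq = 2.041581e-02 * 19.5 / 1.251 = 0.31823 cm^3
Specific pore volume V_pore = V_liq / m_sample = 0.31823 / 0.72
V_pore = 0.442 cm^3/g

0.442


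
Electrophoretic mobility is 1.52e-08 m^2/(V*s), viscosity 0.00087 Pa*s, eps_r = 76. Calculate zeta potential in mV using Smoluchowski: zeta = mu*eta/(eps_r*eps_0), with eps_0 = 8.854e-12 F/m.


Smoluchowski equation: zeta = mu * eta / (eps_r * eps_0)
zeta = 1.52e-08 * 0.00087 / (76 * 8.854e-12)
zeta = 0.019652 V = 19.65 mV

19.65


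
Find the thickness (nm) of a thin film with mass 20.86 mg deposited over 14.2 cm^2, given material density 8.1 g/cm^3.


Convert: m = 20.86 mg = 2.0860e-05 kg, A = 14.2 cm^2 = 1.4200e-03 m^2, rho = 8.1 g/cm^3 = 8100 kg/m^3
t = m / (A * rho)
t = 2.0860e-05 / (1.4200e-03 * 8100)
t = 1.8136e-06 m = 1813.6 nm

1813.6


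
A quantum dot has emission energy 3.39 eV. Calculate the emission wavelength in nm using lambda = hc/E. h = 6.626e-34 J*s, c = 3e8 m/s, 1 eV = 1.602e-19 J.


Convert energy: E = 3.39 eV = 3.39 * 1.602e-19 = 5.43078e-19 J
lambda = h*c / E = 6.626e-34 * 3e8 / 5.43078e-19
lambda = 3.66025e-07 m = 366.0 nm

366.0


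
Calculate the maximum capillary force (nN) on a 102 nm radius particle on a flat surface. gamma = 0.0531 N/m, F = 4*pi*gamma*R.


Convert radius: R = 102 nm = 1.02e-07 m
F = 4 * pi * gamma * R
F = 4 * pi * 0.0531 * 1.02e-07
F = 6.8062e-08 N = 68.062 nN

68.062


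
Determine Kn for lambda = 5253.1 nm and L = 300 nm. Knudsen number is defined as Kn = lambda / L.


Knudsen number Kn = lambda / L
Kn = 5253.1 / 300
Kn = 17.5103

17.5103


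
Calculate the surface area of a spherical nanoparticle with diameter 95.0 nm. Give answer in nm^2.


Radius r = 95.0/2 = 47.5 nm
Surface area SA = 4 * pi * r^2
SA = 4 * pi * (47.5)^2
SA = 28352.87 nm^2

28352.87


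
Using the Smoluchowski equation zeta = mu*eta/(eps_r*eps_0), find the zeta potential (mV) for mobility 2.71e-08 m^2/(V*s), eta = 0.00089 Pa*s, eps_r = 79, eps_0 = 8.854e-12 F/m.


Smoluchowski equation: zeta = mu * eta / (eps_r * eps_0)
zeta = 2.71e-08 * 0.00089 / (79 * 8.854e-12)
zeta = 0.034482 V = 34.48 mV

34.48


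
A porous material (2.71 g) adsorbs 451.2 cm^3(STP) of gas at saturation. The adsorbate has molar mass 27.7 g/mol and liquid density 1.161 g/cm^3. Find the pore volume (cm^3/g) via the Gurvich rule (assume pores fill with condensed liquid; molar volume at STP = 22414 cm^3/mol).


Moles adsorbed n = V_ads / 22414 = 451.2 / 22414 = 2.013028e-02 mol
Liquid volume V_liq = n * M / rho_liq = 2.013028e-02 * 27.7 / 1.161 = 0.48028 cm^3
Specific pore volume V_pore = V_liq / m_sample = 0.48028 / 2.71
V_pore = 0.1772 cm^3/g

0.1772


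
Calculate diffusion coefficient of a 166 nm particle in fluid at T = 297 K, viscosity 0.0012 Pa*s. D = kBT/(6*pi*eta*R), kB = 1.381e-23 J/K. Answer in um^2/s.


Radius R = 166/2 = 83 nm = 8.3e-08 m
D = kB*T / (6*pi*eta*R)
D = 1.381e-23 * 297 / (6 * pi * 0.0012 * 8.3e-08)
D = 2.18469e-12 m^2/s = 2.185 um^2/s

2.185


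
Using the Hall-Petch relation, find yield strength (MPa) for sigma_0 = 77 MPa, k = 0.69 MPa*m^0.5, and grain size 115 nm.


d = 115 nm = 1.15e-07 m
sqrt(d) = 0.0003391165
Hall-Petch contribution = k / sqrt(d) = 0.69 / 0.0003391165 = 2034.7 MPa
sigma = sigma_0 + k/sqrt(d) = 77 + 2034.7 = 2111.7 MPa

2111.7


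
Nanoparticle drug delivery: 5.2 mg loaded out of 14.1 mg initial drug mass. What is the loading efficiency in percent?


Drug loading efficiency = (drug loaded / drug initial) * 100
DLE = 5.2 / 14.1 * 100
DLE = 0.3688 * 100
DLE = 36.88%

36.88


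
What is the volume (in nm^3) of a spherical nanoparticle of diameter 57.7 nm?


Radius r = 57.7/2 = 28.85 nm
Volume V = (4/3) * pi * r^3
V = (4/3) * pi * (28.85)^3
V = 100583.34 nm^3

100583.34


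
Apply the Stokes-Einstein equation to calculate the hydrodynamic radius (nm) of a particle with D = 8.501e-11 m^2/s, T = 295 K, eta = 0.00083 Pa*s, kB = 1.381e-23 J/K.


Stokes-Einstein: R = kB*T / (6*pi*eta*D)
R = 1.381e-23 * 295 / (6 * pi * 0.00083 * 8.501e-11)
R = 3.06314e-09 m = 3.06 nm

3.06


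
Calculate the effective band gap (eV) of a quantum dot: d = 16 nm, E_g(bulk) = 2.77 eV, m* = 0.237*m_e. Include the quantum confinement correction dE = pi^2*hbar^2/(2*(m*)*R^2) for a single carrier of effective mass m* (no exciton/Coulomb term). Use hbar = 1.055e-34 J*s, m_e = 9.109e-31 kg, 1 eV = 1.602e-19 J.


Radius R = 16/2 nm = 8e-09 m
Confinement energy dE = pi^2 * hbar^2 / (2 * m_eff * m_e * R^2)
dE = pi^2 * (1.055e-34)^2 / (2 * 0.237 * 9.109e-31 * (8e-09)^2) J, divided by 1.602e-19 J/eV
dE = 0.0248 eV
Total band gap = E_g(bulk) + dE = 2.77 + 0.0248 = 2.7948 eV

2.7948


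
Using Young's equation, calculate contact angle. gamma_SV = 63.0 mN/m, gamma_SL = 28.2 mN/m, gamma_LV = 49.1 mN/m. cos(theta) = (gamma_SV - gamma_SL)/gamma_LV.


cos(theta) = (gamma_SV - gamma_SL) / gamma_LV
cos(theta) = (63.0 - 28.2) / 49.1
cos(theta) = 0.708758
theta = arccos(0.708758) = 44.87 degrees

44.87


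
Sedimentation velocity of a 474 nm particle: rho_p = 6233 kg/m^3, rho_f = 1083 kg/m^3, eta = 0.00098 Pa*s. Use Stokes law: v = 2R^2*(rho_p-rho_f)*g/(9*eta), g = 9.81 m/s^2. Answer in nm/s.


Radius R = 474/2 nm = 2.37e-07 m
Density difference = 6233 - 1083 = 5150 kg/m^3
v = 2 * R^2 * (rho_p - rho_f) * g / (9 * eta)
v = 2 * (2.37e-07)^2 * 5150 * 9.81 / (9 * 0.00098)
v = 6.43479e-07 m/s = 643.4789 nm/s

643.4789


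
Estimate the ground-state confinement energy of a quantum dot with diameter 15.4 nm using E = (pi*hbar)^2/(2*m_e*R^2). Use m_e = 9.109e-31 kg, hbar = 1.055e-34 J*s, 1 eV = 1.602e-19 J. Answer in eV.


Radius R = 15.4/2 = 7.7 nm = 7.7e-09 m
E = (pi * 1.055e-34)^2 / (2 * 9.109e-31 * (7.7e-09)^2)
E(J) = 1.017e-21
E = E(J) / 1.602e-19 = 0.0063 eV

0.0063


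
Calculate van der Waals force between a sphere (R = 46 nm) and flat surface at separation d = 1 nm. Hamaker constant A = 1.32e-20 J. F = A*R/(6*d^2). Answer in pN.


Convert to SI: R = 46 nm = 4.6e-08 m, d = 1 nm = 1e-09 m
F = A * R / (6 * d^2)
F = 1.32e-20 * 4.6e-08 / (6 * (1e-09)^2)
F = 1.012e-10 N = 101.2 pN

101.2


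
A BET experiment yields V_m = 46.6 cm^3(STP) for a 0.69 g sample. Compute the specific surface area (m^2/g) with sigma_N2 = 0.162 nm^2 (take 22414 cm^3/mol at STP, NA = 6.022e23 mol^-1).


Number of moles in monolayer = V_m / 22414 = 46.6 / 22414 = 0.00207906
Number of molecules = moles * NA = 0.00207906 * 6.022e23
SA = molecules * sigma / mass
SA = (46.6 / 22414) * 6.022e23 * 0.162e-18 / 0.69
SA = 293.9 m^2/g

293.9


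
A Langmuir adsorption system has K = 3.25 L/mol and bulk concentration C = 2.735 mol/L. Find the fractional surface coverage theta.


Langmuir isotherm: theta = K*C / (1 + K*C)
K*C = 3.25 * 2.735 = 8.88875
theta = 8.88875 / (1 + 8.88875) = 8.88875 / 9.88875
theta = 0.8989

0.8989


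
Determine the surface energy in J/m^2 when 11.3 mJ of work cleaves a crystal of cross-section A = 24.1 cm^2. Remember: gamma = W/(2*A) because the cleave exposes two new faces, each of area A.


Convert: A = 24.1 cm^2 = 0.00241 m^2, W = 11.3 mJ = 0.0113 J
Cleaving exposes two faces of area A, so total new surface = 2*A and gamma = W / (2*A)
gamma = 0.0113 / (2 * 0.00241)
gamma = 2.344 J/m^2

2.344


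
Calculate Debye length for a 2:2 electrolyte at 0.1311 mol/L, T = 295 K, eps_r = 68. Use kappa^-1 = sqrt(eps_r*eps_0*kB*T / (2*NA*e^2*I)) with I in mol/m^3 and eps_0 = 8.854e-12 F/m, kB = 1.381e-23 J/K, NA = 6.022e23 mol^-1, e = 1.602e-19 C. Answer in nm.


Ionic strength I = 0.1311 * 2^2 * 1000 = 524.4 mol/m^3
kappa^-1 = sqrt(68 * 8.854e-12 * 1.381e-23 * 295 / (2 * 6.022e23 * (1.602e-19)^2 * 524.4))
kappa^-1 = 0.389 nm

0.389


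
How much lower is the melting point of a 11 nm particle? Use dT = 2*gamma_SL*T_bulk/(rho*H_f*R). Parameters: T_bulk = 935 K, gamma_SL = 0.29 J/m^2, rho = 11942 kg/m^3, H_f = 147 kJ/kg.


Radius R = 11/2 = 5.5 nm = 5.5e-09 m
Convert H_f = 147 kJ/kg = 147000 J/kg
dT = 2 * gamma_SL * T_bulk / (rho * H_f * R)
dT = 2 * 0.29 * 935 / (11942 * 147000 * 5.5e-09)
dT = 56.2 K

56.2


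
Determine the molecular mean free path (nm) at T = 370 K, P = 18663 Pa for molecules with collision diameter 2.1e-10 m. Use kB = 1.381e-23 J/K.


Mean free path: lambda = kB*T / (sqrt(2) * pi * d^2 * P)
lambda = 1.381e-23 * 370 / (sqrt(2) * pi * (2.1e-10)^2 * 18663)
lambda = 1.39737e-06 m
lambda = 1397.37 nm

1397.37


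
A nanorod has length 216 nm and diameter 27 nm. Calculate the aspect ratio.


Aspect ratio AR = length / diameter
AR = 216 / 27
AR = 8.0

8.0


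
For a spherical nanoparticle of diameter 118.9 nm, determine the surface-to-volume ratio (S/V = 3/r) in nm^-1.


Radius r = 118.9/2 = 59.45 nm
S/V = 3 / r = 3 / 59.45
S/V = 0.0505 nm^-1

0.0505


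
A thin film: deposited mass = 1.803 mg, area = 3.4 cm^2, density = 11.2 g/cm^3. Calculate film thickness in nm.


Convert: m = 1.803 mg = 1.8030e-06 kg, A = 3.4 cm^2 = 3.4000e-04 m^2, rho = 11.2 g/cm^3 = 11200 kg/m^3
t = m / (A * rho)
t = 1.8030e-06 / (3.4000e-04 * 11200)
t = 4.7348e-07 m = 473.5 nm

473.5


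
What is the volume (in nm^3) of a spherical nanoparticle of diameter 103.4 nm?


Radius r = 103.4/2 = 51.7 nm
Volume V = (4/3) * pi * r^3
V = (4/3) * pi * (51.7)^3
V = 578842.27 nm^3

578842.27


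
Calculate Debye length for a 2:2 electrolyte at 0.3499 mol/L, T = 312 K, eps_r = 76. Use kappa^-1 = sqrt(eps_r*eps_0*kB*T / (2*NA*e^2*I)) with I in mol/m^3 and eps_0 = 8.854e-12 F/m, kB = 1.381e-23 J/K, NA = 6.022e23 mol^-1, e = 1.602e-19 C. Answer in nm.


Ionic strength I = 0.3499 * 2^2 * 1000 = 1399.6 mol/m^3
kappa^-1 = sqrt(76 * 8.854e-12 * 1.381e-23 * 312 / (2 * 6.022e23 * (1.602e-19)^2 * 1399.6))
kappa^-1 = 0.259 nm

0.259


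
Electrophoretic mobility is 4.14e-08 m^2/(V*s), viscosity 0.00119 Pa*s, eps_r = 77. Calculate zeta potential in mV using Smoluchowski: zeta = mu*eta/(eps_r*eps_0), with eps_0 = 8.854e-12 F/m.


Smoluchowski equation: zeta = mu * eta / (eps_r * eps_0)
zeta = 4.14e-08 * 0.00119 / (77 * 8.854e-12)
zeta = 0.072263 V = 72.26 mV

72.26


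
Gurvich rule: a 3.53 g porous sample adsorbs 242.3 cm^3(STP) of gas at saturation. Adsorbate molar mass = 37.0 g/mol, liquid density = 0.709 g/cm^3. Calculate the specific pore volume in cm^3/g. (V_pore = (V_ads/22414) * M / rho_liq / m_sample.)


Moles adsorbed n = V_ads / 22414 = 242.3 / 22414 = 1.081021e-02 mol
Liquid volume V_liq = n * M / rho_liq = 1.081021e-02 * 37.0 / 0.709 = 0.56414 cm^3
Specific pore volume V_pore = V_liq / m_sample = 0.56414 / 3.53
V_pore = 0.1598 cm^3/g

0.1598


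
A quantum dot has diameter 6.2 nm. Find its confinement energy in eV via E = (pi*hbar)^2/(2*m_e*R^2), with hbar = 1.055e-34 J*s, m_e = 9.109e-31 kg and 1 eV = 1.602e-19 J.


Radius R = 6.2/2 = 3.1 nm = 3.1e-09 m
E = (pi * 1.055e-34)^2 / (2 * 9.109e-31 * (3.1e-09)^2)
E(J) = 6.27452e-21
E = E(J) / 1.602e-19 = 0.0392 eV

0.0392


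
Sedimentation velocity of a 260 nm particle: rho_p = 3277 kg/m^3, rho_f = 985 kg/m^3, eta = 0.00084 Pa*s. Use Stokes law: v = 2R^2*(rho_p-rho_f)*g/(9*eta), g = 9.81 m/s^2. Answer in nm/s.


Radius R = 260/2 nm = 1.3e-07 m
Density difference = 3277 - 985 = 2292 kg/m^3
v = 2 * R^2 * (rho_p - rho_f) * g / (9 * eta)
v = 2 * (1.3e-07)^2 * 2292 * 9.81 / (9 * 0.00084)
v = 1.00526e-07 m/s = 100.526 nm/s

100.526


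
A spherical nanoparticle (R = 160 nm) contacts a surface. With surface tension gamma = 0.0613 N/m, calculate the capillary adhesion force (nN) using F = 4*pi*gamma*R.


Convert radius: R = 160 nm = 1.6e-07 m
F = 4 * pi * gamma * R
F = 4 * pi * 0.0613 * 1.6e-07
F = 1.23251e-07 N = 123.251 nN

123.251


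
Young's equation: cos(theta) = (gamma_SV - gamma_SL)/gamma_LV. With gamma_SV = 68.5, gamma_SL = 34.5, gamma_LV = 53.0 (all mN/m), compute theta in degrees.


cos(theta) = (gamma_SV - gamma_SL) / gamma_LV
cos(theta) = (68.5 - 34.5) / 53.0
cos(theta) = 0.641509
theta = arccos(0.641509) = 50.1 degrees

50.1


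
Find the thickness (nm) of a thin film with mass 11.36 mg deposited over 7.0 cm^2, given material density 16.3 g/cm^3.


Convert: m = 11.36 mg = 1.1360e-05 kg, A = 7.0 cm^2 = 7.0000e-04 m^2, rho = 16.3 g/cm^3 = 16300 kg/m^3
t = m / (A * rho)
t = 1.1360e-05 / (7.0000e-04 * 16300)
t = 9.9562e-07 m = 995.6 nm

995.6


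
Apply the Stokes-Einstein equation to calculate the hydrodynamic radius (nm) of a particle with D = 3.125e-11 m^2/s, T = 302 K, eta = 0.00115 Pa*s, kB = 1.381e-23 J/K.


Stokes-Einstein: R = kB*T / (6*pi*eta*D)
R = 1.381e-23 * 302 / (6 * pi * 0.00115 * 3.125e-11)
R = 6.15675e-09 m = 6.16 nm

6.16


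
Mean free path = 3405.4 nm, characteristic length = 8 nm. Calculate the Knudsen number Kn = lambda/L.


Knudsen number Kn = lambda / L
Kn = 3405.4 / 8
Kn = 425.675

425.675


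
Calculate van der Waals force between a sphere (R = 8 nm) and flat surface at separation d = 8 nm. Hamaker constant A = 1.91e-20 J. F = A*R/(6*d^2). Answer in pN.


Convert to SI: R = 8 nm = 8e-09 m, d = 8 nm = 8e-09 m
F = A * R / (6 * d^2)
F = 1.91e-20 * 8e-09 / (6 * (8e-09)^2)
F = 3.97917e-13 N = 0.398 pN

0.398


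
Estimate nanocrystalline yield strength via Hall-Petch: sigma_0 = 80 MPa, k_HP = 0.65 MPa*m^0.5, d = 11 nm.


d = 11 nm = 1.1e-08 m
sqrt(d) = 0.0001048809
Hall-Petch contribution = k / sqrt(d) = 0.65 / 0.0001048809 = 6197.5 MPa
sigma = sigma_0 + k/sqrt(d) = 80 + 6197.5 = 6277.5 MPa

6277.5


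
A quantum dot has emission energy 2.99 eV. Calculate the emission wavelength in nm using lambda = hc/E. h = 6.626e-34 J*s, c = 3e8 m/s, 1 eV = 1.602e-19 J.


Convert energy: E = 2.99 eV = 2.99 * 1.602e-19 = 4.78998e-19 J
lambda = h*c / E = 6.626e-34 * 3e8 / 4.78998e-19
lambda = 4.14991e-07 m = 415.0 nm

415.0


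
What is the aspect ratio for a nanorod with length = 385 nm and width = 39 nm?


Aspect ratio AR = length / diameter
AR = 385 / 39
AR = 9.87

9.87


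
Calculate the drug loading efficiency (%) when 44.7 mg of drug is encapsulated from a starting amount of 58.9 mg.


Drug loading efficiency = (drug loaded / drug initial) * 100
DLE = 44.7 / 58.9 * 100
DLE = 0.7589 * 100
DLE = 75.89%

75.89


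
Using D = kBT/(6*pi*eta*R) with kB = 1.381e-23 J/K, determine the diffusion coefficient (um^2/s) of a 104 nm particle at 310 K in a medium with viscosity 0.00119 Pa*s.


Radius R = 104/2 = 52 nm = 5.2e-08 m
D = kB*T / (6*pi*eta*R)
D = 1.381e-23 * 310 / (6 * pi * 0.00119 * 5.2e-08)
D = 3.67032e-12 m^2/s = 3.67 um^2/s

3.67


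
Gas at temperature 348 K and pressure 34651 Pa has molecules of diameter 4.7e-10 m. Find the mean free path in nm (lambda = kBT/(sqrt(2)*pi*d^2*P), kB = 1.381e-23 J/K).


Mean free path: lambda = kB*T / (sqrt(2) * pi * d^2 * P)
lambda = 1.381e-23 * 348 / (sqrt(2) * pi * (4.7e-10)^2 * 34651)
lambda = 1.41318e-07 m
lambda = 141.32 nm

141.32


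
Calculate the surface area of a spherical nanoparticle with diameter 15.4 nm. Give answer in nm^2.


Radius r = 15.4/2 = 7.7 nm
Surface area SA = 4 * pi * r^2
SA = 4 * pi * (7.7)^2
SA = 745.06 nm^2

745.06


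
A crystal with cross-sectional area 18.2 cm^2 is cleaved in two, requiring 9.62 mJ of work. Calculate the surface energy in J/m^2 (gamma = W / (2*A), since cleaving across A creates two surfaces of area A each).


Convert: A = 18.2 cm^2 = 0.00182 m^2, W = 9.62 mJ = 0.00962 J
Cleaving exposes two faces of area A, so total new surface = 2*A and gamma = W / (2*A)
gamma = 0.00962 / (2 * 0.00182)
gamma = 2.643 J/m^2

2.643


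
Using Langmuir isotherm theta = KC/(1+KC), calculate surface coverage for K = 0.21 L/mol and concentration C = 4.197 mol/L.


Langmuir isotherm: theta = K*C / (1 + K*C)
K*C = 0.21 * 4.197 = 0.88137
theta = 0.88137 / (1 + 0.88137) = 0.88137 / 1.88137
theta = 0.4685

0.4685


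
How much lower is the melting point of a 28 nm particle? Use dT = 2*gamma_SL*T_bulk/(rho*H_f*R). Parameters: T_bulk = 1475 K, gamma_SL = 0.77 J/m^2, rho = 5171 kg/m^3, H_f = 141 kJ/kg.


Radius R = 28/2 = 14 nm = 1.4e-08 m
Convert H_f = 141 kJ/kg = 141000 J/kg
dT = 2 * gamma_SL * T_bulk / (rho * H_f * R)
dT = 2 * 0.77 * 1475 / (5171 * 141000 * 1.4e-08)
dT = 222.5 K

222.5


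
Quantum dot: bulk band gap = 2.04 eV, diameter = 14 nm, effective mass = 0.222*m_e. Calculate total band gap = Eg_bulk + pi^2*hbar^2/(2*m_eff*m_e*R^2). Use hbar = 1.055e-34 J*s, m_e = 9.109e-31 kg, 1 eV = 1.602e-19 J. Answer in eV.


Radius R = 14/2 nm = 7e-09 m
Confinement energy dE = pi^2 * hbar^2 / (2 * m_eff * m_e * R^2)
dE = pi^2 * (1.055e-34)^2 / (2 * 0.222 * 9.109e-31 * (7e-09)^2) J, divided by 1.602e-19 J/eV
dE = 0.0346 eV
Total band gap = E_g(bulk) + dE = 2.04 + 0.0346 = 2.0746 eV

2.0746


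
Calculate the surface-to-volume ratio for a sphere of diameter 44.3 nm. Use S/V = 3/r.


Radius r = 44.3/2 = 22.15 nm
S/V = 3 / r = 3 / 22.15
S/V = 0.1354 nm^-1

0.1354


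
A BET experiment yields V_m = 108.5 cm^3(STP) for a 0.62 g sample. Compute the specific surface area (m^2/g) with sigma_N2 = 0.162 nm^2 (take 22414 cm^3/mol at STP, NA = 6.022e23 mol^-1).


Number of moles in monolayer = V_m / 22414 = 108.5 / 22414 = 0.00484072
Number of molecules = moles * NA = 0.00484072 * 6.022e23
SA = molecules * sigma / mass
SA = (108.5 / 22414) * 6.022e23 * 0.162e-18 / 0.62
SA = 761.7 m^2/g

761.7


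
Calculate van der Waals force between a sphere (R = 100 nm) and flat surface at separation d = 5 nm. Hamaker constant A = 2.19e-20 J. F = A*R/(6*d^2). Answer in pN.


Convert to SI: R = 100 nm = 1e-07 m, d = 5 nm = 5e-09 m
F = A * R / (6 * d^2)
F = 2.19e-20 * 1e-07 / (6 * (5e-09)^2)
F = 1.46e-11 N = 14.6 pN

14.6


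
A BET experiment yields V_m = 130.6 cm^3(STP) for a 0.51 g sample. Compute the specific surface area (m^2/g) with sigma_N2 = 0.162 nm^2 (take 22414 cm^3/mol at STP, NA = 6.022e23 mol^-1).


Number of moles in monolayer = V_m / 22414 = 130.6 / 22414 = 0.00582672
Number of molecules = moles * NA = 0.00582672 * 6.022e23
SA = molecules * sigma / mass
SA = (130.6 / 22414) * 6.022e23 * 0.162e-18 / 0.51
SA = 1114.6 m^2/g

1114.6


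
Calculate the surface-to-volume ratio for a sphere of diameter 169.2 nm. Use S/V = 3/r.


Radius r = 169.2/2 = 84.6 nm
S/V = 3 / r = 3 / 84.6
S/V = 0.0355 nm^-1

0.0355


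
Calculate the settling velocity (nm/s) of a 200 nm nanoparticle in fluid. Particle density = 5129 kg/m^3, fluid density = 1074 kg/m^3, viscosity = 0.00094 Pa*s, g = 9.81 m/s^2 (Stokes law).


Radius R = 200/2 nm = 1e-07 m
Density difference = 5129 - 1074 = 4055 kg/m^3
v = 2 * R^2 * (rho_p - rho_f) * g / (9 * eta)
v = 2 * (1e-07)^2 * 4055 * 9.81 / (9 * 0.00094)
v = 9.40415e-08 m/s = 94.0415 nm/s

94.0415


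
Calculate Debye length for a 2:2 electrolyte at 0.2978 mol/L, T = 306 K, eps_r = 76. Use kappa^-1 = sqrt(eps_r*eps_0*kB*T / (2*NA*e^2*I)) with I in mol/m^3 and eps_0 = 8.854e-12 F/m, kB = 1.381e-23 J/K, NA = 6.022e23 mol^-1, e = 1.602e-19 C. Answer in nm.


Ionic strength I = 0.2978 * 2^2 * 1000 = 1191.2 mol/m^3
kappa^-1 = sqrt(76 * 8.854e-12 * 1.381e-23 * 306 / (2 * 6.022e23 * (1.602e-19)^2 * 1191.2))
kappa^-1 = 0.278 nm

0.278


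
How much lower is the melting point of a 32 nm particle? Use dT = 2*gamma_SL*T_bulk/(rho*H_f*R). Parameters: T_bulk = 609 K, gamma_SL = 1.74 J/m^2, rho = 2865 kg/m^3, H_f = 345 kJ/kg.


Radius R = 32/2 = 16 nm = 1.6e-08 m
Convert H_f = 345 kJ/kg = 345000 J/kg
dT = 2 * gamma_SL * T_bulk / (rho * H_f * R)
dT = 2 * 1.74 * 609 / (2865 * 345000 * 1.6e-08)
dT = 134.0 K

134.0


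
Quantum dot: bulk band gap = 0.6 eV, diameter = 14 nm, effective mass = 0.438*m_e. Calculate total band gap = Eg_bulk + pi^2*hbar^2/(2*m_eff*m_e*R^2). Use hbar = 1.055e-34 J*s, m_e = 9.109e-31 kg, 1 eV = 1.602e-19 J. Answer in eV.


Radius R = 14/2 nm = 7e-09 m
Confinement energy dE = pi^2 * hbar^2 / (2 * m_eff * m_e * R^2)
dE = pi^2 * (1.055e-34)^2 / (2 * 0.438 * 9.109e-31 * (7e-09)^2) J, divided by 1.602e-19 J/eV
dE = 0.0175 eV
Total band gap = E_g(bulk) + dE = 0.6 + 0.0175 = 0.6175 eV

0.6175


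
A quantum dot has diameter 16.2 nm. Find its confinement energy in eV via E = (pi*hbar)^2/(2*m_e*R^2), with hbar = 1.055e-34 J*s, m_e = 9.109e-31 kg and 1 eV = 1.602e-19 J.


Radius R = 16.2/2 = 8.1 nm = 8.1e-09 m
E = (pi * 1.055e-34)^2 / (2 * 9.109e-31 * (8.1e-09)^2)
E(J) = 9.19039e-22
E = E(J) / 1.602e-19 = 0.0057 eV

0.0057


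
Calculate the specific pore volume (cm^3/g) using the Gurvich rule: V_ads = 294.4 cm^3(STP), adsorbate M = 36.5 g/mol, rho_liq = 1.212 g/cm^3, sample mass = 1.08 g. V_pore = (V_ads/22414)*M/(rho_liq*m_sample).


Moles adsorbed n = V_ads / 22414 = 294.4 / 22414 = 1.313465e-02 mol
Liquid volume V_liq = n * M / rho_liq = 1.313465e-02 * 36.5 / 1.212 = 0.39556 cm^3
Specific pore volume V_pore = V_liq / m_sample = 0.39556 / 1.08
V_pore = 0.3663 cm^3/g

0.3663


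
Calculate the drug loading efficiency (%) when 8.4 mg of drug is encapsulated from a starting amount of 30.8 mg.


Drug loading efficiency = (drug loaded / drug initial) * 100
DLE = 8.4 / 30.8 * 100
DLE = 0.2727 * 100
DLE = 27.27%

27.27


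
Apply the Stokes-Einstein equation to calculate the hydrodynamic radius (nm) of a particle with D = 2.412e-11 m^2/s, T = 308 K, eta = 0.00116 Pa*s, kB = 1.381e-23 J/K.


Stokes-Einstein: R = kB*T / (6*pi*eta*D)
R = 1.381e-23 * 308 / (6 * pi * 0.00116 * 2.412e-11)
R = 8.06507e-09 m = 8.07 nm

8.07


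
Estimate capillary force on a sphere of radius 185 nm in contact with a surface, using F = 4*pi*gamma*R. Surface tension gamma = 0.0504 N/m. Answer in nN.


Convert radius: R = 185 nm = 1.85e-07 m
F = 4 * pi * gamma * R
F = 4 * pi * 0.0504 * 1.85e-07
F = 1.17169e-07 N = 117.1688 nN

117.1688


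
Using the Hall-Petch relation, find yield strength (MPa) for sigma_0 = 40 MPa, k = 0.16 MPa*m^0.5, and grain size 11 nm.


d = 11 nm = 1.1e-08 m
sqrt(d) = 0.0001048809
Hall-Petch contribution = k / sqrt(d) = 0.16 / 0.0001048809 = 1525.5 MPa
sigma = sigma_0 + k/sqrt(d) = 40 + 1525.5 = 1565.5 MPa

1565.5


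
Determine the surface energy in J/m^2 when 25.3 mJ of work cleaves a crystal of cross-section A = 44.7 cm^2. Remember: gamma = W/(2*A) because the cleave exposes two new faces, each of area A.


Convert: A = 44.7 cm^2 = 0.00447 m^2, W = 25.3 mJ = 0.0253 J
Cleaving exposes two faces of area A, so total new surface = 2*A and gamma = W / (2*A)
gamma = 0.0253 / (2 * 0.00447)
gamma = 2.83 J/m^2

2.83


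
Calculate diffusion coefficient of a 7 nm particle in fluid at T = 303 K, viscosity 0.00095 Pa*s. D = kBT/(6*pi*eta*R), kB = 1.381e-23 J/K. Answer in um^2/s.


Radius R = 7/2 = 3.5 nm = 3.5e-09 m
D = kB*T / (6*pi*eta*R)
D = 1.381e-23 * 303 / (6 * pi * 0.00095 * 3.5e-09)
D = 6.67642e-11 m^2/s = 66.764 um^2/s

66.764


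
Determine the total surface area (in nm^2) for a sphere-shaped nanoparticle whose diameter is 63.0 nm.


Radius r = 63.0/2 = 31.5 nm
Surface area SA = 4 * pi * r^2
SA = 4 * pi * (31.5)^2
SA = 12468.98 nm^2

12468.98


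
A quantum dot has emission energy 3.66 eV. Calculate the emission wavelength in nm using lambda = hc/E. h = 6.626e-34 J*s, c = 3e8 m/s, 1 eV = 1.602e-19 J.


Convert energy: E = 3.66 eV = 3.66 * 1.602e-19 = 5.86332e-19 J
lambda = h*c / E = 6.626e-34 * 3e8 / 5.86332e-19
lambda = 3.39023e-07 m = 339.0 nm

339.0


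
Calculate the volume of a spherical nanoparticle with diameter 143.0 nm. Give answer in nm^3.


Radius r = 143.0/2 = 71.5 nm
Volume V = (4/3) * pi * r^3
V = (4/3) * pi * (71.5)^3
V = 1531111.2 nm^3

1531111.2


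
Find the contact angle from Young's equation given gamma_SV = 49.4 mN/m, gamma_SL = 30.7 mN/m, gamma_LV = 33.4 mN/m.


cos(theta) = (gamma_SV - gamma_SL) / gamma_LV
cos(theta) = (49.4 - 30.7) / 33.4
cos(theta) = 0.55988
theta = arccos(0.55988) = 55.95 degrees

55.95


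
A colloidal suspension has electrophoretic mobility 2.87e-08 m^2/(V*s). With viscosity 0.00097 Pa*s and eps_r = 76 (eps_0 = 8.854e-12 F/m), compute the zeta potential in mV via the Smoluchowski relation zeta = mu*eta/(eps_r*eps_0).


Smoluchowski equation: zeta = mu * eta / (eps_r * eps_0)
zeta = 2.87e-08 * 0.00097 / (76 * 8.854e-12)
zeta = 0.041371 V = 41.37 mV

41.37


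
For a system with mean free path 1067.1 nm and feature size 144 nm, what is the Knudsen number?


Knudsen number Kn = lambda / L
Kn = 1067.1 / 144
Kn = 7.4104

7.4104


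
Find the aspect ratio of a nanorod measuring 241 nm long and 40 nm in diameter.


Aspect ratio AR = length / diameter
AR = 241 / 40
AR = 6.03

6.03


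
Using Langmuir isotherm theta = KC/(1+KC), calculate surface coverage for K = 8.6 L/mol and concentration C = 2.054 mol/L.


Langmuir isotherm: theta = K*C / (1 + K*C)
K*C = 8.6 * 2.054 = 17.6644
theta = 17.6644 / (1 + 17.6644) = 17.6644 / 18.6644
theta = 0.9464

0.9464


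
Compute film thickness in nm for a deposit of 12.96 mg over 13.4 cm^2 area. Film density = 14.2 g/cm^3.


Convert: m = 12.96 mg = 1.2960e-05 kg, A = 13.4 cm^2 = 1.3400e-03 m^2, rho = 14.2 g/cm^3 = 14200 kg/m^3
t = m / (A * rho)
t = 1.2960e-05 / (1.3400e-03 * 14200)
t = 6.8110e-07 m = 681.1 nm

681.1


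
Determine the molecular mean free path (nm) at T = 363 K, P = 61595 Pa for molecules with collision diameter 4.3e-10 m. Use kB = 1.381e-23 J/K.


Mean free path: lambda = kB*T / (sqrt(2) * pi * d^2 * P)
lambda = 1.381e-23 * 363 / (sqrt(2) * pi * (4.3e-10)^2 * 61595)
lambda = 9.90725e-08 m
lambda = 99.07 nm

99.07


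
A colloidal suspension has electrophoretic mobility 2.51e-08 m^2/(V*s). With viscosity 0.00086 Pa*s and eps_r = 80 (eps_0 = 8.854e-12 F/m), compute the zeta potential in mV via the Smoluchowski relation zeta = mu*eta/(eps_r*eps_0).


Smoluchowski equation: zeta = mu * eta / (eps_r * eps_0)
zeta = 2.51e-08 * 0.00086 / (80 * 8.854e-12)
zeta = 0.030475 V = 30.47 mV

30.47


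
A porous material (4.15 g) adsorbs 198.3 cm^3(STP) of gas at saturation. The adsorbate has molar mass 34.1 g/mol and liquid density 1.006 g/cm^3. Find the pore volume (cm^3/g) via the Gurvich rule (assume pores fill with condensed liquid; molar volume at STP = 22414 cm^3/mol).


Moles adsorbed n = V_ads / 22414 = 198.3 / 22414 = 8.847149e-03 mol
Liquid volume V_liq = n * M / rho_liq = 8.847149e-03 * 34.1 / 1.006 = 0.29989 cm^3
Specific pore volume V_pore = V_liq / m_sample = 0.29989 / 4.15
V_pore = 0.0723 cm^3/g

0.0723


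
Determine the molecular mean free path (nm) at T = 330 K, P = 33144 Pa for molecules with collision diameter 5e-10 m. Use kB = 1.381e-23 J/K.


Mean free path: lambda = kB*T / (sqrt(2) * pi * d^2 * P)
lambda = 1.381e-23 * 330 / (sqrt(2) * pi * (5e-10)^2 * 33144)
lambda = 1.23793e-07 m
lambda = 123.79 nm

123.79


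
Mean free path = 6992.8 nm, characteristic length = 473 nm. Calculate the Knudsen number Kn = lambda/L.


Knudsen number Kn = lambda / L
Kn = 6992.8 / 473
Kn = 14.7839

14.7839


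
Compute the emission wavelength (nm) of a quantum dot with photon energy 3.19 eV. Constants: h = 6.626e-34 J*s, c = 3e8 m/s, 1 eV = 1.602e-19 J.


Convert energy: E = 3.19 eV = 3.19 * 1.602e-19 = 5.11038e-19 J
lambda = h*c / E = 6.626e-34 * 3e8 / 5.11038e-19
lambda = 3.88973e-07 m = 389.0 nm

389.0


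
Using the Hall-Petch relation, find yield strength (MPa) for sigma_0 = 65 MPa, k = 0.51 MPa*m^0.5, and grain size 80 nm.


d = 80 nm = 8e-08 m
sqrt(d) = 0.0002828427
Hall-Petch contribution = k / sqrt(d) = 0.51 / 0.0002828427 = 1803.1 MPa
sigma = sigma_0 + k/sqrt(d) = 65 + 1803.1 = 1868.1 MPa

1868.1


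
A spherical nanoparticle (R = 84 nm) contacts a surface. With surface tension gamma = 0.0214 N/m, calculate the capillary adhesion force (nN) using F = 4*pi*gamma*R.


Convert radius: R = 84 nm = 8.4e-08 m
F = 4 * pi * gamma * R
F = 4 * pi * 0.0214 * 8.4e-08
F = 2.25893e-08 N = 22.5893 nN

22.5893


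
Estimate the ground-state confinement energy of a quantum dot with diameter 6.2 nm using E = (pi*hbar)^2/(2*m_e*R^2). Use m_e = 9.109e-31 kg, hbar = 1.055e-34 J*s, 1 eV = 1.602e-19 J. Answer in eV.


Radius R = 6.2/2 = 3.1 nm = 3.1e-09 m
E = (pi * 1.055e-34)^2 / (2 * 9.109e-31 * (3.1e-09)^2)
E(J) = 6.27452e-21
E = E(J) / 1.602e-19 = 0.0392 eV

0.0392


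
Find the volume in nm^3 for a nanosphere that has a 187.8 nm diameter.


Radius r = 187.8/2 = 93.9 nm
Volume V = (4/3) * pi * r^3
V = (4/3) * pi * (93.9)^3
V = 3468050.29 nm^3

3468050.29


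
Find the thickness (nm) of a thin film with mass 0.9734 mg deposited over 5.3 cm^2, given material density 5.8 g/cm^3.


Convert: m = 0.9734 mg = 9.7340e-07 kg, A = 5.3 cm^2 = 5.3000e-04 m^2, rho = 5.8 g/cm^3 = 5800 kg/m^3
t = m / (A * rho)
t = 9.7340e-07 / (5.3000e-04 * 5800)
t = 3.1666e-07 m = 316.7 nm

316.7


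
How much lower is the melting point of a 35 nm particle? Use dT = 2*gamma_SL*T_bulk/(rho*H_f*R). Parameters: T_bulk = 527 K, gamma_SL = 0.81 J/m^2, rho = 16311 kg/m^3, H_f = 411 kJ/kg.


Radius R = 35/2 = 17.5 nm = 1.75e-08 m
Convert H_f = 411 kJ/kg = 411000 J/kg
dT = 2 * gamma_SL * T_bulk / (rho * H_f * R)
dT = 2 * 0.81 * 527 / (16311 * 411000 * 1.75e-08)
dT = 7.3 K

7.3


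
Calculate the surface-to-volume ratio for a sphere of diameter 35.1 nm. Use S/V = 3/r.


Radius r = 35.1/2 = 17.55 nm
S/V = 3 / r = 3 / 17.55
S/V = 0.1709 nm^-1

0.1709


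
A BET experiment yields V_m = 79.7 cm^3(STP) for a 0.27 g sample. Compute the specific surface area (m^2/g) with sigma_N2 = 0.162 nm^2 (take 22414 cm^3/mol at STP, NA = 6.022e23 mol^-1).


Number of moles in monolayer = V_m / 22414 = 79.7 / 22414 = 0.00355581
Number of molecules = moles * NA = 0.00355581 * 6.022e23
SA = molecules * sigma / mass
SA = (79.7 / 22414) * 6.022e23 * 0.162e-18 / 0.27
SA = 1284.8 m^2/g

1284.8


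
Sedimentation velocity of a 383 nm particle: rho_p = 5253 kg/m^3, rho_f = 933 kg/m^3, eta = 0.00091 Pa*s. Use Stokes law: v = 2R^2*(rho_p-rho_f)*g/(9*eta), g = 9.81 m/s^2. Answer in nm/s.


Radius R = 383/2 nm = 1.915e-07 m
Density difference = 5253 - 933 = 4320 kg/m^3
v = 2 * R^2 * (rho_p - rho_f) * g / (9 * eta)
v = 2 * (1.915e-07)^2 * 4320 * 9.81 / (9 * 0.00091)
v = 3.79522e-07 m/s = 379.5215 nm/s

379.5215


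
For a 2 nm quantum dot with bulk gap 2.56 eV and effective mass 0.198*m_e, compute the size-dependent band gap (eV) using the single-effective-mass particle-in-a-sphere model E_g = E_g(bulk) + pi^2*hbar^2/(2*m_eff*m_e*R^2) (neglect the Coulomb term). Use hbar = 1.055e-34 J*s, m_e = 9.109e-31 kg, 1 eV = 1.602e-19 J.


Radius R = 2/2 nm = 1e-09 m
Confinement energy dE = pi^2 * hbar^2 / (2 * m_eff * m_e * R^2)
dE = pi^2 * (1.055e-34)^2 / (2 * 0.198 * 9.109e-31 * (1e-09)^2) J, divided by 1.602e-19 J/eV
dE = 1.901 eV
Total band gap = E_g(bulk) + dE = 2.56 + 1.901 = 4.461 eV

4.461
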